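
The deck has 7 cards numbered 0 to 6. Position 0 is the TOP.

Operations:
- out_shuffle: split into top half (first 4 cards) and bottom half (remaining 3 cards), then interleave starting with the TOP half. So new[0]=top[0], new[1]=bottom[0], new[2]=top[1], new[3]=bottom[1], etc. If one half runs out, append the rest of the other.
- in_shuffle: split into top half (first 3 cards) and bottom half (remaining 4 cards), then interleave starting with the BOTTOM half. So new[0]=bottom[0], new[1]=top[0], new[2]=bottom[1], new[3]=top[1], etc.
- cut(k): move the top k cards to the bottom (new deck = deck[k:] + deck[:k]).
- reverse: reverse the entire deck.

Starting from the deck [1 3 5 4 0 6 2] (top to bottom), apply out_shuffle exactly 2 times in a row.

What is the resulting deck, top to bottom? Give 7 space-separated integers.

Answer: 1 5 0 2 3 4 6

Derivation:
After op 1 (out_shuffle): [1 0 3 6 5 2 4]
After op 2 (out_shuffle): [1 5 0 2 3 4 6]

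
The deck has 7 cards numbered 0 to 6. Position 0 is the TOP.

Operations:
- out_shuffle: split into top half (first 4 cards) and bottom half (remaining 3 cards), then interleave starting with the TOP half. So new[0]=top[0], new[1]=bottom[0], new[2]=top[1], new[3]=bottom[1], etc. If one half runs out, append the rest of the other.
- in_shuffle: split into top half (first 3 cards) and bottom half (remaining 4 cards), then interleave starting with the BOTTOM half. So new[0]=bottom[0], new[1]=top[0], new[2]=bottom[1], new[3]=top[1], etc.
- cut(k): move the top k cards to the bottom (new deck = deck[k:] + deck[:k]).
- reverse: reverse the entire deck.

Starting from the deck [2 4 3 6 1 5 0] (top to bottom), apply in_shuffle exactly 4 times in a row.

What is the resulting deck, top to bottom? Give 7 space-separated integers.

Answer: 6 2 1 4 5 3 0

Derivation:
After op 1 (in_shuffle): [6 2 1 4 5 3 0]
After op 2 (in_shuffle): [4 6 5 2 3 1 0]
After op 3 (in_shuffle): [2 4 3 6 1 5 0]
After op 4 (in_shuffle): [6 2 1 4 5 3 0]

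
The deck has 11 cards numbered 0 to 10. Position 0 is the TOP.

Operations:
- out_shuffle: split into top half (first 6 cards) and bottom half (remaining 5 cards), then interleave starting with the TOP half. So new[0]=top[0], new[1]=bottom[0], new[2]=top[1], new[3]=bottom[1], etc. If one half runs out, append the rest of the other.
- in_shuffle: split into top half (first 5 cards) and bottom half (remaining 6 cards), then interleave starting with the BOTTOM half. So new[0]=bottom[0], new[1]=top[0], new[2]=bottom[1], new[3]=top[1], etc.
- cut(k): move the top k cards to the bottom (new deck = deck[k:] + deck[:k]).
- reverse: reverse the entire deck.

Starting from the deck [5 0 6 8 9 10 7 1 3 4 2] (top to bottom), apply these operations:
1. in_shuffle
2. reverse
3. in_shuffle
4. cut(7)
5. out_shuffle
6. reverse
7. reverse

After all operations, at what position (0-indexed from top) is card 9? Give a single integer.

After op 1 (in_shuffle): [10 5 7 0 1 6 3 8 4 9 2]
After op 2 (reverse): [2 9 4 8 3 6 1 0 7 5 10]
After op 3 (in_shuffle): [6 2 1 9 0 4 7 8 5 3 10]
After op 4 (cut(7)): [8 5 3 10 6 2 1 9 0 4 7]
After op 5 (out_shuffle): [8 1 5 9 3 0 10 4 6 7 2]
After op 6 (reverse): [2 7 6 4 10 0 3 9 5 1 8]
After op 7 (reverse): [8 1 5 9 3 0 10 4 6 7 2]
Card 9 is at position 3.

Answer: 3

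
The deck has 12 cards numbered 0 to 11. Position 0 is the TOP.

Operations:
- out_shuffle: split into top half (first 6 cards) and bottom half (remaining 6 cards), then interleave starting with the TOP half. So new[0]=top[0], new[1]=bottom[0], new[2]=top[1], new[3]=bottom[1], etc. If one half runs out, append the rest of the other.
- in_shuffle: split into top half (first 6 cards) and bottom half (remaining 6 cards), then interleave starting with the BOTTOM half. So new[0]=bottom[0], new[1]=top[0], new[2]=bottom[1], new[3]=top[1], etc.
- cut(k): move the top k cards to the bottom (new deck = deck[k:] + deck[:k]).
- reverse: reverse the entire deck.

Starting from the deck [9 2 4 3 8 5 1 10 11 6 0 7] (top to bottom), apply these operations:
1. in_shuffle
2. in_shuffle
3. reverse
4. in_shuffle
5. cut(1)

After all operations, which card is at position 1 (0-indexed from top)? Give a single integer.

After op 1 (in_shuffle): [1 9 10 2 11 4 6 3 0 8 7 5]
After op 2 (in_shuffle): [6 1 3 9 0 10 8 2 7 11 5 4]
After op 3 (reverse): [4 5 11 7 2 8 10 0 9 3 1 6]
After op 4 (in_shuffle): [10 4 0 5 9 11 3 7 1 2 6 8]
After op 5 (cut(1)): [4 0 5 9 11 3 7 1 2 6 8 10]
Position 1: card 0.

Answer: 0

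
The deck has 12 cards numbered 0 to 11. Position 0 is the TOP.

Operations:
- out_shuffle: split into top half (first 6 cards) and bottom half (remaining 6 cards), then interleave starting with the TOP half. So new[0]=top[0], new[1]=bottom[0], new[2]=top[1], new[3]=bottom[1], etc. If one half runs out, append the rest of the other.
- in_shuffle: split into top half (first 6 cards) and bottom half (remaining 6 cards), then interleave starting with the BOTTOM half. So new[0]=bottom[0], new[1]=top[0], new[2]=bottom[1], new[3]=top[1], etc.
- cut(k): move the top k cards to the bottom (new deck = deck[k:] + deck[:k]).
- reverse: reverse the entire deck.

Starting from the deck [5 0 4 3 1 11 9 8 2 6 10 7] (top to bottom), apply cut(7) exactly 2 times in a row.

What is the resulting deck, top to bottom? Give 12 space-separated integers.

After op 1 (cut(7)): [8 2 6 10 7 5 0 4 3 1 11 9]
After op 2 (cut(7)): [4 3 1 11 9 8 2 6 10 7 5 0]

Answer: 4 3 1 11 9 8 2 6 10 7 5 0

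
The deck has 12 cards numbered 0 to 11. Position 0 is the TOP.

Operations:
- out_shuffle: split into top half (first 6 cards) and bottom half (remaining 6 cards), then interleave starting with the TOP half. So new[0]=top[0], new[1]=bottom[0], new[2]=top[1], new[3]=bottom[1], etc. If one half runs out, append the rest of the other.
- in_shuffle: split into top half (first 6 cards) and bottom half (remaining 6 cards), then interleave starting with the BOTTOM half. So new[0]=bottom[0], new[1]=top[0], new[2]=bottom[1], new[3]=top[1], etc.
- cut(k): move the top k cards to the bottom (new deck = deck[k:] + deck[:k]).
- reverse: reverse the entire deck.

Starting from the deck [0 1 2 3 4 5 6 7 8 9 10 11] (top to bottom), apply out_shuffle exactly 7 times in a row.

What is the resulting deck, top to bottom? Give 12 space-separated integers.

After op 1 (out_shuffle): [0 6 1 7 2 8 3 9 4 10 5 11]
After op 2 (out_shuffle): [0 3 6 9 1 4 7 10 2 5 8 11]
After op 3 (out_shuffle): [0 7 3 10 6 2 9 5 1 8 4 11]
After op 4 (out_shuffle): [0 9 7 5 3 1 10 8 6 4 2 11]
After op 5 (out_shuffle): [0 10 9 8 7 6 5 4 3 2 1 11]
After op 6 (out_shuffle): [0 5 10 4 9 3 8 2 7 1 6 11]
After op 7 (out_shuffle): [0 8 5 2 10 7 4 1 9 6 3 11]

Answer: 0 8 5 2 10 7 4 1 9 6 3 11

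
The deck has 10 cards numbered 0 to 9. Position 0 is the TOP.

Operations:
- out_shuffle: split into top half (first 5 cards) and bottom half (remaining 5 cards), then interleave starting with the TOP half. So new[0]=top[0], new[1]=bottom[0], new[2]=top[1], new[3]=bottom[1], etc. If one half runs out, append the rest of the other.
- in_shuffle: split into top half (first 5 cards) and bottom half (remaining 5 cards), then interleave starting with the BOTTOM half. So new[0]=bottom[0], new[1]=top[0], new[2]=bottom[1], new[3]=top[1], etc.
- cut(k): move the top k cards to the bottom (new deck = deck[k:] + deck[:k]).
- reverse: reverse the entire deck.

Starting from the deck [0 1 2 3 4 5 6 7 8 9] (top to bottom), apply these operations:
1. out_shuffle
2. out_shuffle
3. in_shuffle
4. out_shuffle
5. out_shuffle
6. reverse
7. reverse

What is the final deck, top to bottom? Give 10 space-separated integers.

After op 1 (out_shuffle): [0 5 1 6 2 7 3 8 4 9]
After op 2 (out_shuffle): [0 7 5 3 1 8 6 4 2 9]
After op 3 (in_shuffle): [8 0 6 7 4 5 2 3 9 1]
After op 4 (out_shuffle): [8 5 0 2 6 3 7 9 4 1]
After op 5 (out_shuffle): [8 3 5 7 0 9 2 4 6 1]
After op 6 (reverse): [1 6 4 2 9 0 7 5 3 8]
After op 7 (reverse): [8 3 5 7 0 9 2 4 6 1]

Answer: 8 3 5 7 0 9 2 4 6 1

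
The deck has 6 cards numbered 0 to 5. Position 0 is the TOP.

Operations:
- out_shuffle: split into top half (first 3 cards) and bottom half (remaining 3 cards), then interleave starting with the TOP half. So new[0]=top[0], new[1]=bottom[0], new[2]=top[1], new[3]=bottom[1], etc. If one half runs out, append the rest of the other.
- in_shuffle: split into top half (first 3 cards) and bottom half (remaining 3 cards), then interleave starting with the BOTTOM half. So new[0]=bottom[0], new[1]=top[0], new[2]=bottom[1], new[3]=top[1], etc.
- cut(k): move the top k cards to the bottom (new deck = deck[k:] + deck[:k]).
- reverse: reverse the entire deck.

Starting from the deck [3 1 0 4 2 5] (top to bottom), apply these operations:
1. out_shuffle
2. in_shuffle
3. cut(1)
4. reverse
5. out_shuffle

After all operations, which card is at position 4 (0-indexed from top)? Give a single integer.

Answer: 5

Derivation:
After op 1 (out_shuffle): [3 4 1 2 0 5]
After op 2 (in_shuffle): [2 3 0 4 5 1]
After op 3 (cut(1)): [3 0 4 5 1 2]
After op 4 (reverse): [2 1 5 4 0 3]
After op 5 (out_shuffle): [2 4 1 0 5 3]
Position 4: card 5.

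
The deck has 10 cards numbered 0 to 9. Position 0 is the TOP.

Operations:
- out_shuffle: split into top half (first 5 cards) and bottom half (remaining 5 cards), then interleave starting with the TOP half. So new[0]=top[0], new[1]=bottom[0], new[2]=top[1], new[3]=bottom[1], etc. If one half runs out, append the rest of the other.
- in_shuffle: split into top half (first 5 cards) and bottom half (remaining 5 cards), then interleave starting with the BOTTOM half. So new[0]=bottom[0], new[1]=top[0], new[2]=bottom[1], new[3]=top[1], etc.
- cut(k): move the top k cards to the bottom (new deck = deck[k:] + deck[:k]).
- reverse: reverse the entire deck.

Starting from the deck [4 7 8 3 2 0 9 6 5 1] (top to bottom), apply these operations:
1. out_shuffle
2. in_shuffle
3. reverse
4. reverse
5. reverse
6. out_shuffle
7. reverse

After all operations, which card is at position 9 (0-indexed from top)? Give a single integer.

Answer: 8

Derivation:
After op 1 (out_shuffle): [4 0 7 9 8 6 3 5 2 1]
After op 2 (in_shuffle): [6 4 3 0 5 7 2 9 1 8]
After op 3 (reverse): [8 1 9 2 7 5 0 3 4 6]
After op 4 (reverse): [6 4 3 0 5 7 2 9 1 8]
After op 5 (reverse): [8 1 9 2 7 5 0 3 4 6]
After op 6 (out_shuffle): [8 5 1 0 9 3 2 4 7 6]
After op 7 (reverse): [6 7 4 2 3 9 0 1 5 8]
Position 9: card 8.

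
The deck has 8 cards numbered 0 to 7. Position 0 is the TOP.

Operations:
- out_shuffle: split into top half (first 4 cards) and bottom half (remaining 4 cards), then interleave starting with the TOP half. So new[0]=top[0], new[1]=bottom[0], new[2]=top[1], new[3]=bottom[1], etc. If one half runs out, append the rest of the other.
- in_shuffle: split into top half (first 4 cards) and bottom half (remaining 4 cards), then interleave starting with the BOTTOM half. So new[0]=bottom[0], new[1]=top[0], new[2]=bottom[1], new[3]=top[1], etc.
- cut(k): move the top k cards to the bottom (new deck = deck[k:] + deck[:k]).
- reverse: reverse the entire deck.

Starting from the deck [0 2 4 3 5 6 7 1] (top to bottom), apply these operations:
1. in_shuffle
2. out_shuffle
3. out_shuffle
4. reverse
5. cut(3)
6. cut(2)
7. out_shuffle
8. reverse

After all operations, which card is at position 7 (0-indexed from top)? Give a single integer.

Answer: 7

Derivation:
After op 1 (in_shuffle): [5 0 6 2 7 4 1 3]
After op 2 (out_shuffle): [5 7 0 4 6 1 2 3]
After op 3 (out_shuffle): [5 6 7 1 0 2 4 3]
After op 4 (reverse): [3 4 2 0 1 7 6 5]
After op 5 (cut(3)): [0 1 7 6 5 3 4 2]
After op 6 (cut(2)): [7 6 5 3 4 2 0 1]
After op 7 (out_shuffle): [7 4 6 2 5 0 3 1]
After op 8 (reverse): [1 3 0 5 2 6 4 7]
Position 7: card 7.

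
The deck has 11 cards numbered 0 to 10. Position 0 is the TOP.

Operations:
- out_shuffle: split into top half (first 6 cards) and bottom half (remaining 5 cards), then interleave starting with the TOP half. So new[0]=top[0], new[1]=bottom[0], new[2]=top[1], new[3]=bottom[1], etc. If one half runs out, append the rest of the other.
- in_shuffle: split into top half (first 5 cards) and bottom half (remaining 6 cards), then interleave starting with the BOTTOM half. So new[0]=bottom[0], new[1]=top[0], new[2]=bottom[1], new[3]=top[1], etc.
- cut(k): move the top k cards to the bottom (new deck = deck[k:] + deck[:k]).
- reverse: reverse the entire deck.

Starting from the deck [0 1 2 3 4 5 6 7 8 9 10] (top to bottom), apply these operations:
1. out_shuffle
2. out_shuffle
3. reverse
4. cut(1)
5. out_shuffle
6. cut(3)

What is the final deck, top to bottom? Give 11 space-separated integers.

After op 1 (out_shuffle): [0 6 1 7 2 8 3 9 4 10 5]
After op 2 (out_shuffle): [0 3 6 9 1 4 7 10 2 5 8]
After op 3 (reverse): [8 5 2 10 7 4 1 9 6 3 0]
After op 4 (cut(1)): [5 2 10 7 4 1 9 6 3 0 8]
After op 5 (out_shuffle): [5 9 2 6 10 3 7 0 4 8 1]
After op 6 (cut(3)): [6 10 3 7 0 4 8 1 5 9 2]

Answer: 6 10 3 7 0 4 8 1 5 9 2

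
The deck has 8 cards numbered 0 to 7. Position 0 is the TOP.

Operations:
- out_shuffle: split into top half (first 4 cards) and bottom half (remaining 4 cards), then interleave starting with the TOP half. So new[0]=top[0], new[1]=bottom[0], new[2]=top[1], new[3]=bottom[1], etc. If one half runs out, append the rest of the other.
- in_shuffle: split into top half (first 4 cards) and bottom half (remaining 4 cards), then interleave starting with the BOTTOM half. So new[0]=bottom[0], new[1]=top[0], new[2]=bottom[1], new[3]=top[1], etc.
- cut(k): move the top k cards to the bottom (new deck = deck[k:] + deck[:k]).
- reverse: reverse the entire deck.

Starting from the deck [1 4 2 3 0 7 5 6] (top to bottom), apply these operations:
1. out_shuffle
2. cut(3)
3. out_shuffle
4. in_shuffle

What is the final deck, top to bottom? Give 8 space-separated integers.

After op 1 (out_shuffle): [1 0 4 7 2 5 3 6]
After op 2 (cut(3)): [7 2 5 3 6 1 0 4]
After op 3 (out_shuffle): [7 6 2 1 5 0 3 4]
After op 4 (in_shuffle): [5 7 0 6 3 2 4 1]

Answer: 5 7 0 6 3 2 4 1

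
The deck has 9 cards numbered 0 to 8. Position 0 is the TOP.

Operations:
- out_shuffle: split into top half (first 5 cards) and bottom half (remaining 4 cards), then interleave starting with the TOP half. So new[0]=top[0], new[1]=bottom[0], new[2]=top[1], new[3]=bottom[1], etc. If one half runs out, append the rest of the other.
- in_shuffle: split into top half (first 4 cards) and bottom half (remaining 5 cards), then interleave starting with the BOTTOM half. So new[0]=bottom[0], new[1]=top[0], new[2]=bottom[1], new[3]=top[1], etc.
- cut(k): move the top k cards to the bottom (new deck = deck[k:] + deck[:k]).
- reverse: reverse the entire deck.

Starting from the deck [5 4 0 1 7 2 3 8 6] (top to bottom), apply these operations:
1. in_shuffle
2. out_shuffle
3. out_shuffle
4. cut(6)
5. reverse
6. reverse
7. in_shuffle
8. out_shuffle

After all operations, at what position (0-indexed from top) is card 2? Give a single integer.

Answer: 1

Derivation:
After op 1 (in_shuffle): [7 5 2 4 3 0 8 1 6]
After op 2 (out_shuffle): [7 0 5 8 2 1 4 6 3]
After op 3 (out_shuffle): [7 1 0 4 5 6 8 3 2]
After op 4 (cut(6)): [8 3 2 7 1 0 4 5 6]
After op 5 (reverse): [6 5 4 0 1 7 2 3 8]
After op 6 (reverse): [8 3 2 7 1 0 4 5 6]
After op 7 (in_shuffle): [1 8 0 3 4 2 5 7 6]
After op 8 (out_shuffle): [1 2 8 5 0 7 3 6 4]
Card 2 is at position 1.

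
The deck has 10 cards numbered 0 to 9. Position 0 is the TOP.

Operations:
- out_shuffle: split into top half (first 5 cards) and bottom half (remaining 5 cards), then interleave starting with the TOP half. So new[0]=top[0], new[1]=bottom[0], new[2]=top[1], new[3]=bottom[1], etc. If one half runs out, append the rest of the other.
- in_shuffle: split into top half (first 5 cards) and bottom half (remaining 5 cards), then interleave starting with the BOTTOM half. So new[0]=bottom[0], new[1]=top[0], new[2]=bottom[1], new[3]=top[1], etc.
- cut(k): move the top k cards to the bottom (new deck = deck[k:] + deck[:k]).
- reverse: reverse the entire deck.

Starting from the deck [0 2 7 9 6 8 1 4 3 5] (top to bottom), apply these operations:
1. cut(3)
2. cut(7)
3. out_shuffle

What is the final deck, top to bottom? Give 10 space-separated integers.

Answer: 0 8 2 1 7 4 9 3 6 5

Derivation:
After op 1 (cut(3)): [9 6 8 1 4 3 5 0 2 7]
After op 2 (cut(7)): [0 2 7 9 6 8 1 4 3 5]
After op 3 (out_shuffle): [0 8 2 1 7 4 9 3 6 5]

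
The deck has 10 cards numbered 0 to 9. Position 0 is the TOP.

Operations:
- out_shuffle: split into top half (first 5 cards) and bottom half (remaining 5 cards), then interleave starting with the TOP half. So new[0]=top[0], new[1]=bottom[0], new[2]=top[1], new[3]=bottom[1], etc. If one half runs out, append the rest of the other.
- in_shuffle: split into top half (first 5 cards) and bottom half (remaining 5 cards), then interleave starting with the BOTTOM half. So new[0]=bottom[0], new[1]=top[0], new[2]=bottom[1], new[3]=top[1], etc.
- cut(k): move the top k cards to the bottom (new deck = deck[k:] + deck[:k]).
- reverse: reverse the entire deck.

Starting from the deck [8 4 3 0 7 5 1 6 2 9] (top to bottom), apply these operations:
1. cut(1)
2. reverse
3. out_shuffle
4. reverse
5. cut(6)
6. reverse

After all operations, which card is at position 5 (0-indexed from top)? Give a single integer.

After op 1 (cut(1)): [4 3 0 7 5 1 6 2 9 8]
After op 2 (reverse): [8 9 2 6 1 5 7 0 3 4]
After op 3 (out_shuffle): [8 5 9 7 2 0 6 3 1 4]
After op 4 (reverse): [4 1 3 6 0 2 7 9 5 8]
After op 5 (cut(6)): [7 9 5 8 4 1 3 6 0 2]
After op 6 (reverse): [2 0 6 3 1 4 8 5 9 7]
Position 5: card 4.

Answer: 4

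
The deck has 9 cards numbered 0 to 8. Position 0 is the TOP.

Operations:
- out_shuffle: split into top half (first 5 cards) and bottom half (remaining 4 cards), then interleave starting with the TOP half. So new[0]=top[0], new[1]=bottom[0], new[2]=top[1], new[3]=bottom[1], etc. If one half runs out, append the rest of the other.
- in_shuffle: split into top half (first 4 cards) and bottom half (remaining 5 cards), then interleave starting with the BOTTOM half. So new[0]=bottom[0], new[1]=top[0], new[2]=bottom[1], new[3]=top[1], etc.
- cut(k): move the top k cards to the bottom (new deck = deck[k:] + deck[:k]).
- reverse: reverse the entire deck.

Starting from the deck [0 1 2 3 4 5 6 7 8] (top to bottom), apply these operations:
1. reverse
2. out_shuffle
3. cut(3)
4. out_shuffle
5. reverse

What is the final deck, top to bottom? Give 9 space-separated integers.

Answer: 0 7 5 3 1 8 6 4 2

Derivation:
After op 1 (reverse): [8 7 6 5 4 3 2 1 0]
After op 2 (out_shuffle): [8 3 7 2 6 1 5 0 4]
After op 3 (cut(3)): [2 6 1 5 0 4 8 3 7]
After op 4 (out_shuffle): [2 4 6 8 1 3 5 7 0]
After op 5 (reverse): [0 7 5 3 1 8 6 4 2]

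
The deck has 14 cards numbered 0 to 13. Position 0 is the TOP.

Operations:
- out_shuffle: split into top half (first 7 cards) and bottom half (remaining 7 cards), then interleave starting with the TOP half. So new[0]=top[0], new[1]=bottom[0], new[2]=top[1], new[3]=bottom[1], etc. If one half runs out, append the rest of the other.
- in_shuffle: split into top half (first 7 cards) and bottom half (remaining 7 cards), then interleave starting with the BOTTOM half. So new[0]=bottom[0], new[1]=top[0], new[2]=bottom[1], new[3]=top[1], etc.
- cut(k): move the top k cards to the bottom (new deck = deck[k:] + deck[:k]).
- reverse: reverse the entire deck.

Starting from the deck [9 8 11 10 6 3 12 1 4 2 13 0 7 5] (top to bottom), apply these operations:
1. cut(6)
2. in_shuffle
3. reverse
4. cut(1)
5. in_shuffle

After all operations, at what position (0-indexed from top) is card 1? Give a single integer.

After op 1 (cut(6)): [12 1 4 2 13 0 7 5 9 8 11 10 6 3]
After op 2 (in_shuffle): [5 12 9 1 8 4 11 2 10 13 6 0 3 7]
After op 3 (reverse): [7 3 0 6 13 10 2 11 4 8 1 9 12 5]
After op 4 (cut(1)): [3 0 6 13 10 2 11 4 8 1 9 12 5 7]
After op 5 (in_shuffle): [4 3 8 0 1 6 9 13 12 10 5 2 7 11]
Card 1 is at position 4.

Answer: 4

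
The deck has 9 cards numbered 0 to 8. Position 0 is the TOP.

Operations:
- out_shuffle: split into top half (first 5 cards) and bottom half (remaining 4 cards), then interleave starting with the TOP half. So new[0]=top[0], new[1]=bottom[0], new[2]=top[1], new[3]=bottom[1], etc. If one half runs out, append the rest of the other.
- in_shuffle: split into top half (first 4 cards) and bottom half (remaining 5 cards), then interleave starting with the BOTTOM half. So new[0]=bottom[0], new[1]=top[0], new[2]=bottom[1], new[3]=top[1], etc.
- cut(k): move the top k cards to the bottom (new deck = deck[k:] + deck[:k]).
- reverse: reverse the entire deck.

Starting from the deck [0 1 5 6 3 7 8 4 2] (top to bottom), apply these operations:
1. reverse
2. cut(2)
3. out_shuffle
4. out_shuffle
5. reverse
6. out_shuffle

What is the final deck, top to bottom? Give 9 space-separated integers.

Answer: 3 6 5 1 0 2 4 8 7

Derivation:
After op 1 (reverse): [2 4 8 7 3 6 5 1 0]
After op 2 (cut(2)): [8 7 3 6 5 1 0 2 4]
After op 3 (out_shuffle): [8 1 7 0 3 2 6 4 5]
After op 4 (out_shuffle): [8 2 1 6 7 4 0 5 3]
After op 5 (reverse): [3 5 0 4 7 6 1 2 8]
After op 6 (out_shuffle): [3 6 5 1 0 2 4 8 7]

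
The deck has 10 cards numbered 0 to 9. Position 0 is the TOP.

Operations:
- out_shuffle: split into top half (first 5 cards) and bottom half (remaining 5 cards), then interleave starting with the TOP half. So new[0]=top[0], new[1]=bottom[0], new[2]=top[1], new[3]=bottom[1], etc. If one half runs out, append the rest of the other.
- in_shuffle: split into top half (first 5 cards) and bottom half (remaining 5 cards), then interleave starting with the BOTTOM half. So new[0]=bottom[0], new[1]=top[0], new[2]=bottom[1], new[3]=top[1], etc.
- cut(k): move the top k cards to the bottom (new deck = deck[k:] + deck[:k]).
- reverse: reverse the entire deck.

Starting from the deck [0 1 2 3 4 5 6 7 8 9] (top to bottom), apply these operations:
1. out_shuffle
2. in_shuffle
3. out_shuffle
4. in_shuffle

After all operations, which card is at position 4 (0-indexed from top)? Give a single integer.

Answer: 9

Derivation:
After op 1 (out_shuffle): [0 5 1 6 2 7 3 8 4 9]
After op 2 (in_shuffle): [7 0 3 5 8 1 4 6 9 2]
After op 3 (out_shuffle): [7 1 0 4 3 6 5 9 8 2]
After op 4 (in_shuffle): [6 7 5 1 9 0 8 4 2 3]
Position 4: card 9.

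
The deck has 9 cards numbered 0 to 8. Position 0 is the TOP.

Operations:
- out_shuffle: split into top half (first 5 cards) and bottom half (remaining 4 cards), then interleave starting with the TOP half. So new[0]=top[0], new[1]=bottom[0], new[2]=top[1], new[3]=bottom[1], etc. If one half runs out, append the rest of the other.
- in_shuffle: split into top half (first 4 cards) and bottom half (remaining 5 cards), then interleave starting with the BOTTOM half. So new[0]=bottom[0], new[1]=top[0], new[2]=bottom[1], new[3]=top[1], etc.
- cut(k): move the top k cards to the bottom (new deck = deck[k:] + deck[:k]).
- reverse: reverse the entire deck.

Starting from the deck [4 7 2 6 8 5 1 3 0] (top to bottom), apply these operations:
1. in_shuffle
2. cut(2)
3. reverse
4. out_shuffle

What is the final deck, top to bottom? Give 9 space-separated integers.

Answer: 4 2 8 1 0 7 6 5 3

Derivation:
After op 1 (in_shuffle): [8 4 5 7 1 2 3 6 0]
After op 2 (cut(2)): [5 7 1 2 3 6 0 8 4]
After op 3 (reverse): [4 8 0 6 3 2 1 7 5]
After op 4 (out_shuffle): [4 2 8 1 0 7 6 5 3]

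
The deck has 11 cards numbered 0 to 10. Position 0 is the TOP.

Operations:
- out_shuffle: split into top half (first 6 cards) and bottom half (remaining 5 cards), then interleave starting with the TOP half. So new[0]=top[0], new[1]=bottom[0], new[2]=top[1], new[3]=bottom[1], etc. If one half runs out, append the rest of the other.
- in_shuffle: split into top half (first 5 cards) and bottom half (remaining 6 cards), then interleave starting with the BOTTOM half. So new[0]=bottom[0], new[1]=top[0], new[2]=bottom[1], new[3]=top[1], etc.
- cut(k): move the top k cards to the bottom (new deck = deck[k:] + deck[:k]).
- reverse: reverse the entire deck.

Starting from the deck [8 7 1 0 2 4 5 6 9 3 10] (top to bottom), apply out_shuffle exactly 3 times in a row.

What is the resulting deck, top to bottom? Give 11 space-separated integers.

After op 1 (out_shuffle): [8 5 7 6 1 9 0 3 2 10 4]
After op 2 (out_shuffle): [8 0 5 3 7 2 6 10 1 4 9]
After op 3 (out_shuffle): [8 6 0 10 5 1 3 4 7 9 2]

Answer: 8 6 0 10 5 1 3 4 7 9 2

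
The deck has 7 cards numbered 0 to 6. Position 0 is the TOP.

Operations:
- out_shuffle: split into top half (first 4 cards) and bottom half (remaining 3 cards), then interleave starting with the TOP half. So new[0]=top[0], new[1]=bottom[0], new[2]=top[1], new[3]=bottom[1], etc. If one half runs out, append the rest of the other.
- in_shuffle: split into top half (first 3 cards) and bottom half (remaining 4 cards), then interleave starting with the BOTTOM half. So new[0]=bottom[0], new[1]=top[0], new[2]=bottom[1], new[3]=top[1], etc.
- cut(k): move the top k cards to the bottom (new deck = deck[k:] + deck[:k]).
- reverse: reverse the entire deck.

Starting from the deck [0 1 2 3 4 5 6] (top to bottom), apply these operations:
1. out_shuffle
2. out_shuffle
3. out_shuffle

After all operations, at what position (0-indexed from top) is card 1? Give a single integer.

Answer: 1

Derivation:
After op 1 (out_shuffle): [0 4 1 5 2 6 3]
After op 2 (out_shuffle): [0 2 4 6 1 3 5]
After op 3 (out_shuffle): [0 1 2 3 4 5 6]
Card 1 is at position 1.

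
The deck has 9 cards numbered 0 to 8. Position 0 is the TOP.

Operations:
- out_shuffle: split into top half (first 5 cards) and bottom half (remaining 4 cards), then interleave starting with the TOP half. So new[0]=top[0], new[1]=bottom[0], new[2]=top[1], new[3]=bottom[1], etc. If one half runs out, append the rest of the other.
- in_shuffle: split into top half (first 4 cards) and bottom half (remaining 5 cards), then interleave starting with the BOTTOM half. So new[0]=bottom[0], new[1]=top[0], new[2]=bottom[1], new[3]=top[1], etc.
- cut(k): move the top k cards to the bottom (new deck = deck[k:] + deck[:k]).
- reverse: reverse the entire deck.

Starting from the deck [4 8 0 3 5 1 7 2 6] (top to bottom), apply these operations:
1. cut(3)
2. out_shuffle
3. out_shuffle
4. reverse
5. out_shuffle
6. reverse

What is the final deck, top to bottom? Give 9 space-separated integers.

Answer: 5 3 0 8 4 6 2 7 1

Derivation:
After op 1 (cut(3)): [3 5 1 7 2 6 4 8 0]
After op 2 (out_shuffle): [3 6 5 4 1 8 7 0 2]
After op 3 (out_shuffle): [3 8 6 7 5 0 4 2 1]
After op 4 (reverse): [1 2 4 0 5 7 6 8 3]
After op 5 (out_shuffle): [1 7 2 6 4 8 0 3 5]
After op 6 (reverse): [5 3 0 8 4 6 2 7 1]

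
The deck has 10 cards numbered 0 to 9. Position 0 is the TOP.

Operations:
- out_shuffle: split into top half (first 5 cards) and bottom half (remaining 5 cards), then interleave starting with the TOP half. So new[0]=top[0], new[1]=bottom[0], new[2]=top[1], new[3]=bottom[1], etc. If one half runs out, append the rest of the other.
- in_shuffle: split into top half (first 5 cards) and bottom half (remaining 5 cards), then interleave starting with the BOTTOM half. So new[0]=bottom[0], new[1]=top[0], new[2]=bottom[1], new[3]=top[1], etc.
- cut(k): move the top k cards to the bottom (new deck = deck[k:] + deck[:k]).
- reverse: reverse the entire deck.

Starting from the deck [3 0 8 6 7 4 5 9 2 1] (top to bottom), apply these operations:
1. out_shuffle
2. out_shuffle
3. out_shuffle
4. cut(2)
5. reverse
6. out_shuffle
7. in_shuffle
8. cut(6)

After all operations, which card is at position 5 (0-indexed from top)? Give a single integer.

Answer: 2

Derivation:
After op 1 (out_shuffle): [3 4 0 5 8 9 6 2 7 1]
After op 2 (out_shuffle): [3 9 4 6 0 2 5 7 8 1]
After op 3 (out_shuffle): [3 2 9 5 4 7 6 8 0 1]
After op 4 (cut(2)): [9 5 4 7 6 8 0 1 3 2]
After op 5 (reverse): [2 3 1 0 8 6 7 4 5 9]
After op 6 (out_shuffle): [2 6 3 7 1 4 0 5 8 9]
After op 7 (in_shuffle): [4 2 0 6 5 3 8 7 9 1]
After op 8 (cut(6)): [8 7 9 1 4 2 0 6 5 3]
Position 5: card 2.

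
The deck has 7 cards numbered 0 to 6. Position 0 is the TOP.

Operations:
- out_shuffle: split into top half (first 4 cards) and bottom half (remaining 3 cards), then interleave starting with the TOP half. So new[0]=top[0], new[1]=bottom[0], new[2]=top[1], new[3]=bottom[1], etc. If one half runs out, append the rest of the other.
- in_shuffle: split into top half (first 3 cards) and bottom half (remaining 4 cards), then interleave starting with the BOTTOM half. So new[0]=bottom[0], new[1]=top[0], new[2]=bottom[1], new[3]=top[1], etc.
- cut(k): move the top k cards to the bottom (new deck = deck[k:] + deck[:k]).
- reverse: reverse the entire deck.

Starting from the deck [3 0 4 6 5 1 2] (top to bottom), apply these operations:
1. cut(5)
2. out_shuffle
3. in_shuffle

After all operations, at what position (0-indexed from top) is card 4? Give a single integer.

After op 1 (cut(5)): [1 2 3 0 4 6 5]
After op 2 (out_shuffle): [1 4 2 6 3 5 0]
After op 3 (in_shuffle): [6 1 3 4 5 2 0]
Card 4 is at position 3.

Answer: 3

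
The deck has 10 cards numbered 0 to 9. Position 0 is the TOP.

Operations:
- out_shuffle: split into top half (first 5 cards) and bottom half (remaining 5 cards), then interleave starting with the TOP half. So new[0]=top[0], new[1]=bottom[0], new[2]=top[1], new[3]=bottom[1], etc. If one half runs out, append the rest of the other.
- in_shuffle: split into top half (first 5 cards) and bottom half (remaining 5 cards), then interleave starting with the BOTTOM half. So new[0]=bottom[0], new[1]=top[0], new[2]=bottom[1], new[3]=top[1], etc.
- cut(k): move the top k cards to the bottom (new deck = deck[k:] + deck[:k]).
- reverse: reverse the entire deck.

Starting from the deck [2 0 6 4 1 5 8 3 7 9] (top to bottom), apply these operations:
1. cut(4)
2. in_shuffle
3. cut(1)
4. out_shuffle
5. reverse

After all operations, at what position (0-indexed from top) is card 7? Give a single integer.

Answer: 2

Derivation:
After op 1 (cut(4)): [1 5 8 3 7 9 2 0 6 4]
After op 2 (in_shuffle): [9 1 2 5 0 8 6 3 4 7]
After op 3 (cut(1)): [1 2 5 0 8 6 3 4 7 9]
After op 4 (out_shuffle): [1 6 2 3 5 4 0 7 8 9]
After op 5 (reverse): [9 8 7 0 4 5 3 2 6 1]
Card 7 is at position 2.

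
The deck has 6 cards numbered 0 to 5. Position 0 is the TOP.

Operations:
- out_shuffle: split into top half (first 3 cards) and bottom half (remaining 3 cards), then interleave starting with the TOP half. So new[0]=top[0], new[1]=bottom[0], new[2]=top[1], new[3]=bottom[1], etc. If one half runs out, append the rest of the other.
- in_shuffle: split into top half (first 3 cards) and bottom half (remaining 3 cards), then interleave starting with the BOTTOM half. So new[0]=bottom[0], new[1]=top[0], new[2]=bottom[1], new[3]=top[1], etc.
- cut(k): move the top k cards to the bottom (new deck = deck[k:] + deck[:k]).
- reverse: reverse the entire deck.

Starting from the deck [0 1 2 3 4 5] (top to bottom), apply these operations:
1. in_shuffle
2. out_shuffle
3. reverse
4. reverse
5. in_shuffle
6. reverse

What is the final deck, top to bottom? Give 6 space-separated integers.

After op 1 (in_shuffle): [3 0 4 1 5 2]
After op 2 (out_shuffle): [3 1 0 5 4 2]
After op 3 (reverse): [2 4 5 0 1 3]
After op 4 (reverse): [3 1 0 5 4 2]
After op 5 (in_shuffle): [5 3 4 1 2 0]
After op 6 (reverse): [0 2 1 4 3 5]

Answer: 0 2 1 4 3 5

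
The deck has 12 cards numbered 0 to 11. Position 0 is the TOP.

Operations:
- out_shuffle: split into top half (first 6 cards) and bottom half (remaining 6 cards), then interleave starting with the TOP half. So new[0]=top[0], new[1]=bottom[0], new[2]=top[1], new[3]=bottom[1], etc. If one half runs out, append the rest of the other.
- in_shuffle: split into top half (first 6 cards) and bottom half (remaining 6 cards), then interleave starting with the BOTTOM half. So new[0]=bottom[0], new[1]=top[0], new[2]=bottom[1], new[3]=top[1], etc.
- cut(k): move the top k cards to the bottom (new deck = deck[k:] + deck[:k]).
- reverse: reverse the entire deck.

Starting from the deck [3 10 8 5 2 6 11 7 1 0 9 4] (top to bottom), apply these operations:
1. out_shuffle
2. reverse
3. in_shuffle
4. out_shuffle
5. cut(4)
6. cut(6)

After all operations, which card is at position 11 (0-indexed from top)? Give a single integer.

Answer: 3

Derivation:
After op 1 (out_shuffle): [3 11 10 7 8 1 5 0 2 9 6 4]
After op 2 (reverse): [4 6 9 2 0 5 1 8 7 10 11 3]
After op 3 (in_shuffle): [1 4 8 6 7 9 10 2 11 0 3 5]
After op 4 (out_shuffle): [1 10 4 2 8 11 6 0 7 3 9 5]
After op 5 (cut(4)): [8 11 6 0 7 3 9 5 1 10 4 2]
After op 6 (cut(6)): [9 5 1 10 4 2 8 11 6 0 7 3]
Position 11: card 3.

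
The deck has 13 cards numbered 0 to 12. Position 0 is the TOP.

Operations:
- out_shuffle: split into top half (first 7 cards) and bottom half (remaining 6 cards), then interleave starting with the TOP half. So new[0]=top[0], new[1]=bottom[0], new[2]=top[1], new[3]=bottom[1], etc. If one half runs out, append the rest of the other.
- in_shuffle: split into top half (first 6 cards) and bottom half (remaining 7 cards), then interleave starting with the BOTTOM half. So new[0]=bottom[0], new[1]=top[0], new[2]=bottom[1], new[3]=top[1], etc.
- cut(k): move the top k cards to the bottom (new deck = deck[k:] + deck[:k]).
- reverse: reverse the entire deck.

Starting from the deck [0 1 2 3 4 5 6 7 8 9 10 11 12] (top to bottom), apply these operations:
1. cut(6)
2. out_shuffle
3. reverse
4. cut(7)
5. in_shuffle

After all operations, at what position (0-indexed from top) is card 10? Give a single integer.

Answer: 8

Derivation:
After op 1 (cut(6)): [6 7 8 9 10 11 12 0 1 2 3 4 5]
After op 2 (out_shuffle): [6 0 7 1 8 2 9 3 10 4 11 5 12]
After op 3 (reverse): [12 5 11 4 10 3 9 2 8 1 7 0 6]
After op 4 (cut(7)): [2 8 1 7 0 6 12 5 11 4 10 3 9]
After op 5 (in_shuffle): [12 2 5 8 11 1 4 7 10 0 3 6 9]
Card 10 is at position 8.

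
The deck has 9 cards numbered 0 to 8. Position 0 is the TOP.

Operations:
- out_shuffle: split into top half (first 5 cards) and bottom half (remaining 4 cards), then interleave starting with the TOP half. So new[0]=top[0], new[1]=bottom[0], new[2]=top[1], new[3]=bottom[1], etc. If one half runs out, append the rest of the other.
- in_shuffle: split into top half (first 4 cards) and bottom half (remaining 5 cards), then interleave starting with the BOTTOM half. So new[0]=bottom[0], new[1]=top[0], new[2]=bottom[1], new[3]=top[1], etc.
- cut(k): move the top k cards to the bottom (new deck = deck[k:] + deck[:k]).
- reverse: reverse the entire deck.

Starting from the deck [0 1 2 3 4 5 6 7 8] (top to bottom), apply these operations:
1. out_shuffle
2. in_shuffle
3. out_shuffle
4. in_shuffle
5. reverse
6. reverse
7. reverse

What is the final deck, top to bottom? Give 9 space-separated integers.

Answer: 3 8 4 0 5 1 6 2 7

Derivation:
After op 1 (out_shuffle): [0 5 1 6 2 7 3 8 4]
After op 2 (in_shuffle): [2 0 7 5 3 1 8 6 4]
After op 3 (out_shuffle): [2 1 0 8 7 6 5 4 3]
After op 4 (in_shuffle): [7 2 6 1 5 0 4 8 3]
After op 5 (reverse): [3 8 4 0 5 1 6 2 7]
After op 6 (reverse): [7 2 6 1 5 0 4 8 3]
After op 7 (reverse): [3 8 4 0 5 1 6 2 7]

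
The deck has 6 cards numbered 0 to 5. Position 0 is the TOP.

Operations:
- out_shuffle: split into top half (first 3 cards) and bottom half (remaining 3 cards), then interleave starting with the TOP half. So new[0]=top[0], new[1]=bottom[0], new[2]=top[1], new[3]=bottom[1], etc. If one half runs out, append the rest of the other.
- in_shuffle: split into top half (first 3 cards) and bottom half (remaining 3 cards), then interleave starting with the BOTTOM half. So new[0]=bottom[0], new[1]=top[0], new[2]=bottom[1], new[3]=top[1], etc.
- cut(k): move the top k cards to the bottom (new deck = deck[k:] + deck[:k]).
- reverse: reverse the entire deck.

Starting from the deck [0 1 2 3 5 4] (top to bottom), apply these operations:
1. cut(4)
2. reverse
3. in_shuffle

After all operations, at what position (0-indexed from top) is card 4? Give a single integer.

After op 1 (cut(4)): [5 4 0 1 2 3]
After op 2 (reverse): [3 2 1 0 4 5]
After op 3 (in_shuffle): [0 3 4 2 5 1]
Card 4 is at position 2.

Answer: 2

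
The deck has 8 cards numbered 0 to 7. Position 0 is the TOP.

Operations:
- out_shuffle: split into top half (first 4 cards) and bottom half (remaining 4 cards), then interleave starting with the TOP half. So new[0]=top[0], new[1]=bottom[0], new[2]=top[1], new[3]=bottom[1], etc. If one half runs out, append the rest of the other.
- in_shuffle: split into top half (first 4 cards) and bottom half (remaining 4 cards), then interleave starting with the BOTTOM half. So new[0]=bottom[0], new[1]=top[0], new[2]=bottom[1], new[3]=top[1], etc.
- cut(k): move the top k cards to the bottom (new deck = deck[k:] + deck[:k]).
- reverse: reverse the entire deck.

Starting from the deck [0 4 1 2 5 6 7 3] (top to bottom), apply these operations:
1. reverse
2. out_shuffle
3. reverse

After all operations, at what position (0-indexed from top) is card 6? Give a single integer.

After op 1 (reverse): [3 7 6 5 2 1 4 0]
After op 2 (out_shuffle): [3 2 7 1 6 4 5 0]
After op 3 (reverse): [0 5 4 6 1 7 2 3]
Card 6 is at position 3.

Answer: 3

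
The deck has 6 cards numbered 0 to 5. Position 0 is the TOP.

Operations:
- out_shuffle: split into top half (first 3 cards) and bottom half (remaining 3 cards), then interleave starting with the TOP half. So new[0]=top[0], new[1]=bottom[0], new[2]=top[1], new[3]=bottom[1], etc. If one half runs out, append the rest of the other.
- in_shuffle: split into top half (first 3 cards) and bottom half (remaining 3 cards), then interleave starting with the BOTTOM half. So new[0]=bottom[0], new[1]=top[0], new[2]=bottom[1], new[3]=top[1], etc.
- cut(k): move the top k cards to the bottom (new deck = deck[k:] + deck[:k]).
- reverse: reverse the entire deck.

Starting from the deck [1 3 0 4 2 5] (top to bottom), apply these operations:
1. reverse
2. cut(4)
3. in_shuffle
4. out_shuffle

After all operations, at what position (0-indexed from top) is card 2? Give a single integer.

Answer: 0

Derivation:
After op 1 (reverse): [5 2 4 0 3 1]
After op 2 (cut(4)): [3 1 5 2 4 0]
After op 3 (in_shuffle): [2 3 4 1 0 5]
After op 4 (out_shuffle): [2 1 3 0 4 5]
Card 2 is at position 0.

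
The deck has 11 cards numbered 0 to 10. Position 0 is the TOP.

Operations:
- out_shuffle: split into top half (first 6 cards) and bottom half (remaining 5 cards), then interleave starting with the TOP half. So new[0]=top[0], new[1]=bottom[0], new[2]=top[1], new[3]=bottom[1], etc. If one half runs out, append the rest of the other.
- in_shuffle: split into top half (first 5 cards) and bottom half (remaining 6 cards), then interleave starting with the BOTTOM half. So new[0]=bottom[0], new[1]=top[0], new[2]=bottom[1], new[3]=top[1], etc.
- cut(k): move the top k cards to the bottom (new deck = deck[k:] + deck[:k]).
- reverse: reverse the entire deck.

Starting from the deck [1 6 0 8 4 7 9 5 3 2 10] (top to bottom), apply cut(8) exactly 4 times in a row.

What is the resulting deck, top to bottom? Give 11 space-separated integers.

After op 1 (cut(8)): [3 2 10 1 6 0 8 4 7 9 5]
After op 2 (cut(8)): [7 9 5 3 2 10 1 6 0 8 4]
After op 3 (cut(8)): [0 8 4 7 9 5 3 2 10 1 6]
After op 4 (cut(8)): [10 1 6 0 8 4 7 9 5 3 2]

Answer: 10 1 6 0 8 4 7 9 5 3 2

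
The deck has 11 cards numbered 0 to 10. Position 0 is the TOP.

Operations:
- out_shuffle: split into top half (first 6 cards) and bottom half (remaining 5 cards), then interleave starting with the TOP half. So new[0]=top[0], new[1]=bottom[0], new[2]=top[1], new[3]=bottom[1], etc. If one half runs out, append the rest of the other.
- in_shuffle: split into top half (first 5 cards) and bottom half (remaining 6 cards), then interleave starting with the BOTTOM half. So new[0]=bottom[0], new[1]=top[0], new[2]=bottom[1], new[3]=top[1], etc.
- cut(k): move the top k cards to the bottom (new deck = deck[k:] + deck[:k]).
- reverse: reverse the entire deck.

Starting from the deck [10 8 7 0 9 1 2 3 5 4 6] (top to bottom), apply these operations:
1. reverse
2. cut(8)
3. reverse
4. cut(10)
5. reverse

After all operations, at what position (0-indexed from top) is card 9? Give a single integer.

Answer: 8

Derivation:
After op 1 (reverse): [6 4 5 3 2 1 9 0 7 8 10]
After op 2 (cut(8)): [7 8 10 6 4 5 3 2 1 9 0]
After op 3 (reverse): [0 9 1 2 3 5 4 6 10 8 7]
After op 4 (cut(10)): [7 0 9 1 2 3 5 4 6 10 8]
After op 5 (reverse): [8 10 6 4 5 3 2 1 9 0 7]
Card 9 is at position 8.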